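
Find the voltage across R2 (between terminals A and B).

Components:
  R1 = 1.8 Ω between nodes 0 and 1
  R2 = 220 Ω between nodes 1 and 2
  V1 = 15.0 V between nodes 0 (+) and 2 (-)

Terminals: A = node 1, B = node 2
R1 and R2 are in series across V1 (node 0 → node 1 → node 2), and the output A–B is taken across R2, so this is a voltage divider.
Series current: I = V1/(R1 + R2) = 15/(1.8 + 220) = 15/221.8 = 0.06763 A
V_R2 = I × R2 = V1 × R2/(R1 + R2) = 15 × 220/221.8 = 14.88 V

Final answer: 14.88 V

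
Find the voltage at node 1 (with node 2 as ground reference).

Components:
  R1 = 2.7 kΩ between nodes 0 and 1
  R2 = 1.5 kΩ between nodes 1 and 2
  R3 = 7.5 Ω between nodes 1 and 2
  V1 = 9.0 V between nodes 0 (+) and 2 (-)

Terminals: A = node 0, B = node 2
Nodal analysis, taking node 2 as the 0 V reference.
Source V1 fixes V_0 = 9 V.
KCL at each unknown node (sum of currents leaving = 0; resistances in Ω):
  Node 1: (V_1 - 9)/2700 + (V_1 - 0)/1500 + (V_1 - 0)/7.5 = 0
Collecting terms: 0.1344 × V_1 = 0.003333  =>  V_1 = 0.02481 V
The requested potential is V_1 = 0.02481 V.

Final answer: V_1 = 0.02481 V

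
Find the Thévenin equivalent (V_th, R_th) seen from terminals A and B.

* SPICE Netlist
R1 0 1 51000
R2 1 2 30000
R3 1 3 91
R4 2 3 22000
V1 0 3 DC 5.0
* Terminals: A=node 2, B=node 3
Step 1 — V_th is the open-circuit voltage V_A - V_B (nothing connected across the terminals).
Nodal analysis, taking node 3 as the 0 V reference.
Source V1 fixes V_0 = 5 V.
KCL at each unknown node (sum of currents leaving = 0; resistances in Ω):
  Node 1: (V_1 - 5)/51000 + (V_1 - V_2)/30000 + (V_1 - 0)/91 = 0
  Node 2: (V_2 - V_1)/30000 + (V_2 - 0)/22000 = 0
Collecting terms (coefficients in siemens):
  0.01104·V_1 - 0.00003333·V_2 = 0.00009804
  0.00007879·V_2 - 0.00003333·V_1 = 0
Determinant D = (0.01104)(0.00007879) - (-0.00003333)(-0.00003333) = 0.0000008689
V_1 = [(0.00009804)(0.00007879) - (-0.00003333)(0)]/D = 0.00889 V
V_2 = [(0.01104)(0) - (0.00009804)(-0.00003333)]/D = 0.003761 V
V_th = V_2 - V_3 = 0.003761 - 0 = 0.003761 V
Step 2 — R_th: zero the source — replace V1 by a short circuit (node 3 merges into node 0) — and find the resistance seen between A (node 2) and B (node 0).
Reduce the network between node 2 (A) and node 0 (B) by series/parallel combination:
  Rp1 = R1 ‖ R3 (parallel, both between nodes 0 and 1) = 1/(1/51000 + 1/91) = 90.84 Ω
  Rs1 = R2 + Rp1 (series, joined only at node 1) = 30000 + 90.84 = 30090 Ω
  Rp2 = R4 ‖ Rs1 (parallel, both between nodes 0 and 2) = 1/(1/22000 + 1/30090) = 12710 Ω
R_th = 12.71 kΩ

Final answer: V_th = 0.003761 V, R_th = 12.71 kΩ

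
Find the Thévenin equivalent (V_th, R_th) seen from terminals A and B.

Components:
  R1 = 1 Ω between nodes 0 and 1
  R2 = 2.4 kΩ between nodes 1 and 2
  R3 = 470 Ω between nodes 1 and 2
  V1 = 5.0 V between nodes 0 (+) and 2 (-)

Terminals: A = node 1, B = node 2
Step 1 — V_th is the open-circuit voltage V_A - V_B (nothing connected across the terminals).
Nodal analysis, taking node 2 as the 0 V reference.
Source V1 fixes V_0 = 5 V.
KCL at each unknown node (sum of currents leaving = 0; resistances in Ω):
  Node 1: (V_1 - 5)/1 + (V_1 - 0)/2400 + (V_1 - 0)/470 = 0
Collecting terms: 1.003 × V_1 = 5  =>  V_1 = 4.987 V
V_th = V_1 - V_2 = 4.987 - 0 = 4.987 V
Step 2 — R_th: zero the source — replace V1 by a short circuit (node 2 merges into node 0) — and find the resistance seen between A (node 1) and B (node 0).
Reduce the network between node 1 (A) and node 0 (B) by series/parallel combination:
  Rp1 = R1 ‖ R2 ‖ R3 (parallel, all between nodes 0 and 1) = 1/(1/1 + 1/2400 + 1/470) = 0.9975 Ω
R_th = 0.9975 Ω

Final answer: V_th = 4.987 V, R_th = 0.9975 Ω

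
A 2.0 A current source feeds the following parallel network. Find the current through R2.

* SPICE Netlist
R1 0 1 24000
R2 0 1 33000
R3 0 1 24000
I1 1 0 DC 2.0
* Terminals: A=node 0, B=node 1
All resistors sit directly between nodes 0 and 1, so they are in parallel and share one voltage V; the full source current 2 A splits among them.
1/R_par = 1/24000 + 1/33000 + 1/24000 = 0.0001136 S  =>  R_par = 8800 Ω
V = I × R_par = 2 × 8800 = 17600 V
I_R2 = V/R2 = 17600/33000 = 0.5333 A

Final answer: 0.5333 A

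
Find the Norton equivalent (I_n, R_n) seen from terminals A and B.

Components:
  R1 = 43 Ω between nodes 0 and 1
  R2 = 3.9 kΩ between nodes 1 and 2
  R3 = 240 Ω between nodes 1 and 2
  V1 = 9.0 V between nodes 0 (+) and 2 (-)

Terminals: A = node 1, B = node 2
Find the Thévenin equivalent first; then I_n = V_th/R_th and R_n = R_th.
Step 1 — V_th is the open-circuit voltage V_A - V_B (nothing connected across the terminals).
Nodal analysis, taking node 2 as the 0 V reference.
Source V1 fixes V_0 = 9 V.
KCL at each unknown node (sum of currents leaving = 0; resistances in Ω):
  Node 1: (V_1 - 9)/43 + (V_1 - 0)/3900 + (V_1 - 0)/240 = 0
Collecting terms: 0.02768 × V_1 = 0.2093  =>  V_1 = 7.562 V
V_th = V_1 - V_2 = 7.562 - 0 = 7.562 V
Step 2 — R_th: zero the source — replace V1 by a short circuit (node 2 merges into node 0) — and find the resistance seen between A (node 1) and B (node 0).
Reduce the network between node 1 (A) and node 0 (B) by series/parallel combination:
  Rp1 = R1 ‖ R2 ‖ R3 (parallel, all between nodes 0 and 1) = 1/(1/43 + 1/3900 + 1/240) = 36.13 Ω
R_th = 36.13 Ω
I_n = V_th/R_th = 7.562/36.13 = 0.2093 A, and R_n = R_th = 36.13 Ω

Final answer: I_n = 0.2093 A, R_n = 36.13 Ω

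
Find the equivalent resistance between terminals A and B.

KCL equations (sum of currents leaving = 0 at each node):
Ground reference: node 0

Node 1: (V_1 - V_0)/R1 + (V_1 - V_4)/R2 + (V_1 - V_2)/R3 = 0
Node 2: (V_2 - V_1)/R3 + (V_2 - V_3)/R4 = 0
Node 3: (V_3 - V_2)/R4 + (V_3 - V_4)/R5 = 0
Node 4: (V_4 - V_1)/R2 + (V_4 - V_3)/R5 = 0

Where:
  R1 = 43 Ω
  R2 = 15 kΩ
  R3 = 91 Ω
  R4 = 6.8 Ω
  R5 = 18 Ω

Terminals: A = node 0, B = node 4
Reduce the network between node 0 (A) and node 4 (B) by series/parallel combination:
  Rs1 = R3 + R4 (series, joined only at node 2) = 91 + 6.8 = 97.8 Ω
  Rs2 = R5 + Rs1 (series, joined only at node 3) = 18 + 97.8 = 115.8 Ω
  Rp1 = R2 ‖ Rs2 (parallel, both between nodes 1 and 4) = 1/(1/15000 + 1/115.8) = 114.9 Ω
  Rs3 = R1 + Rp1 (series, joined only at node 1) = 43 + 114.9 = 157.9 Ω
R_eq = 157.9 Ω

Final answer: 157.9 Ω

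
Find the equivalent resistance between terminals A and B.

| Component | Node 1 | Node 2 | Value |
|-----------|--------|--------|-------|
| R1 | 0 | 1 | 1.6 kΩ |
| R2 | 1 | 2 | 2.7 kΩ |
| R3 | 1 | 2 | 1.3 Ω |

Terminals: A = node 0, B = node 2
Reduce the network between node 0 (A) and node 2 (B) by series/parallel combination:
  Rp1 = R2 ‖ R3 (parallel, both between nodes 1 and 2) = 1/(1/2700 + 1/1.3) = 1.299 Ω
  Rs1 = R1 + Rp1 (series, joined only at node 1) = 1600 + 1.299 = 1601 Ω
R_eq = 1.601 kΩ

Final answer: 1.601 kΩ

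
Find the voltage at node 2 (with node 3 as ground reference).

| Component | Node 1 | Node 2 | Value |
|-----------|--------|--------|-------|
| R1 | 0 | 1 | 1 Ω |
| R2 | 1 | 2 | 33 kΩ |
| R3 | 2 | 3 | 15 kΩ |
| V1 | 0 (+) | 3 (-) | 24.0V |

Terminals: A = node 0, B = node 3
Nodal analysis, taking node 3 as the 0 V reference.
Source V1 fixes V_0 = 24 V.
KCL at each unknown node (sum of currents leaving = 0; resistances in Ω):
  Node 1: (V_1 - 24)/1 + (V_1 - V_2)/33000 = 0
  Node 2: (V_2 - V_1)/33000 + (V_2 - 0)/15000 = 0
Collecting terms (coefficients in siemens):
  1·V_1 - 0.0000303·V_2 = 24
  0.00009697·V_2 - 0.0000303·V_1 = 0
Determinant D = (1)(0.00009697) - (-0.0000303)(-0.0000303) = 0.00009697
V_1 = [(24)(0.00009697) - (-0.0000303)(0)]/D = 24 V
V_2 = [(1)(0) - (24)(-0.0000303)]/D = 7.5 V
The requested potential is V_2 = 7.5 V.

Final answer: V_2 = 7.5 V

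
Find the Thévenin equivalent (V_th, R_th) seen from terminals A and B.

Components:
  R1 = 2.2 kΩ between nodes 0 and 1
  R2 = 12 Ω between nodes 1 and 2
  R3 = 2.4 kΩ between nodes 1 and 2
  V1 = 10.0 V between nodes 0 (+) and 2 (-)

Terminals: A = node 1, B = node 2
Step 1 — V_th is the open-circuit voltage V_A - V_B (nothing connected across the terminals).
Nodal analysis, taking node 2 as the 0 V reference.
Source V1 fixes V_0 = 10 V.
KCL at each unknown node (sum of currents leaving = 0; resistances in Ω):
  Node 1: (V_1 - 10)/2200 + (V_1 - 0)/12 + (V_1 - 0)/2400 = 0
Collecting terms: 0.0842 × V_1 = 0.004545  =>  V_1 = 0.05398 V
V_th = V_1 - V_2 = 0.05398 - 0 = 0.05398 V
Step 2 — R_th: zero the source — replace V1 by a short circuit (node 2 merges into node 0) — and find the resistance seen between A (node 1) and B (node 0).
Reduce the network between node 1 (A) and node 0 (B) by series/parallel combination:
  Rp1 = R1 ‖ R2 ‖ R3 (parallel, all between nodes 0 and 1) = 1/(1/2200 + 1/12 + 1/2400) = 11.88 Ω
R_th = 11.88 Ω

Final answer: V_th = 0.05398 V, R_th = 11.88 Ω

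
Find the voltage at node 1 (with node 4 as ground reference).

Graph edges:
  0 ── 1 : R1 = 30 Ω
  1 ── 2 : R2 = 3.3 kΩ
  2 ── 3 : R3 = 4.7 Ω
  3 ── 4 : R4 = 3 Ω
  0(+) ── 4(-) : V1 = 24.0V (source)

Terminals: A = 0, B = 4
Nodal analysis, taking node 4 as the 0 V reference.
Source V1 fixes V_0 = 24 V.
KCL at each unknown node (sum of currents leaving = 0; resistances in Ω):
  Node 1: (V_1 - 24)/30 + (V_1 - V_2)/3300 = 0
  Node 2: (V_2 - V_1)/3300 + (V_2 - V_3)/4.7 = 0
  Node 3: (V_3 - V_2)/4.7 + (V_3 - 0)/3 = 0
Collecting terms (coefficients in siemens):
  0.03364·V_1 - 0.000303·V_2 = 0.8
  0.2131·V_2 - 0.000303·V_1 - 0.2128·V_3 = 0
  0.5461·V_3 - 0.2128·V_2 = 0
Solving these 3 simultaneous equations (Gaussian elimination) gives:
  V_1 = 23.78 V, V_2 = 0.05537 V, V_3 = 0.02157 V
The requested potential is V_1 = 23.78 V.

Final answer: V_1 = 23.78 V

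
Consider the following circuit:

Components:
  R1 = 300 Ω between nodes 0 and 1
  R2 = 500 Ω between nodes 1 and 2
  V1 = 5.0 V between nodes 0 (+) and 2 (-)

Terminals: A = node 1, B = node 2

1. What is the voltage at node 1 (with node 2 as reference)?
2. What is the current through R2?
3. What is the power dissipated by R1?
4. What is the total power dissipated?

Nodal analysis, taking node 2 as the 0 V reference.
Source V1 fixes V_0 = 5 V.
KCL at each unknown node (sum of currents leaving = 0; resistances in Ω):
  Node 1: (V_1 - 5)/300 + (V_1 - 0)/500 = 0
Collecting terms: 0.005333 × V_1 = 0.01667  =>  V_1 = 3.125 V
Part 1:
  Read off the nodal solution: V_1 = 3.125 V
Part 2:
  I_R2 = (V_1 - V_2)/R2 = (3.125 - 0)/500 = 0.00625 A
  Magnitude: I_R2 = 0.00625 A
Part 3:
  I_R1 = (V_0 - V_1)/R1 = (5 - 3.125)/300 = 0.00625 A
  P_R1 = I_R1² × R1 = (0.00625)² × 300 = 0.01172 W
Part 4:
  Power in each resistor, P = (ΔV)²/R:
    P_R1 = (5 - 3.125)²/300 = 0.01172 W
    P_R2 = (3.125 - 0)²/500 = 0.01953 W
  P_total = P_R1 + P_R2 = 0.03125 W

Final answers:
1. V_1 = 3.125 V
2. I_R2 = 0.00625 A
3. P_R1 = 0.01172 W
4. P_total = 0.03125 W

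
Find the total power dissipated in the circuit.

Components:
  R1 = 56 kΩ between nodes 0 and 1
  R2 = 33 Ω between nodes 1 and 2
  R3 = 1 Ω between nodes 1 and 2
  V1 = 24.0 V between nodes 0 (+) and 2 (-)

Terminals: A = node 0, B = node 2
Nodal analysis, taking node 2 as the 0 V reference.
Source V1 fixes V_0 = 24 V.
KCL at each unknown node (sum of currents leaving = 0; resistances in Ω):
  Node 1: (V_1 - 24)/56000 + (V_1 - 0)/33 + (V_1 - 0)/1 = 0
Collecting terms: 1.03 × V_1 = 0.0004286  =>  V_1 = 0.000416 V
Power in each resistor, P = (ΔV)²/R:
  P_R1 = (24 - 0.000416)²/56000 = 0.01029 W
  P_R2 = (0.000416 - 0)²/33 = 0.000000005243 W
  P_R3 = (0.000416 - 0)²/1 = 0.000000173 W
P_total = P_R1 + P_R2 + P_R3 = 0.01029 W

Final answer: 0.01029 W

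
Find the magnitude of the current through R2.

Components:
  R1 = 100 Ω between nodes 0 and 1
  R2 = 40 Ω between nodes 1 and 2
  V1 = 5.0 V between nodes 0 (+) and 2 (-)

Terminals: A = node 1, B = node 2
Nodal analysis, taking node 2 as the 0 V reference.
Source V1 fixes V_0 = 5 V.
KCL at each unknown node (sum of currents leaving = 0; resistances in Ω):
  Node 1: (V_1 - 5)/100 + (V_1 - 0)/40 = 0
Collecting terms: 0.035 × V_1 = 0.05  =>  V_1 = 1.429 V
I_R2 = (V_1 - V_2)/R2 = (1.429 - 0)/40 = 0.03571 A
|I_R2| = 0.03571 A

Final answer: |I_R2| = 0.03571 A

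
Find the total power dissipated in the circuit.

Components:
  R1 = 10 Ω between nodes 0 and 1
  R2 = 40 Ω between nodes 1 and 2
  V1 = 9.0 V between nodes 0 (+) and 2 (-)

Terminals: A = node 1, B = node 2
Nodal analysis, taking node 2 as the 0 V reference.
Source V1 fixes V_0 = 9 V.
KCL at each unknown node (sum of currents leaving = 0; resistances in Ω):
  Node 1: (V_1 - 9)/10 + (V_1 - 0)/40 = 0
Collecting terms: 0.125 × V_1 = 0.9  =>  V_1 = 7.2 V
Power in each resistor, P = (ΔV)²/R:
  P_R1 = (9 - 7.2)²/10 = 0.324 W
  P_R2 = (7.2 - 0)²/40 = 1.296 W
P_total = P_R1 + P_R2 = 1.62 W

Final answer: 1.62 W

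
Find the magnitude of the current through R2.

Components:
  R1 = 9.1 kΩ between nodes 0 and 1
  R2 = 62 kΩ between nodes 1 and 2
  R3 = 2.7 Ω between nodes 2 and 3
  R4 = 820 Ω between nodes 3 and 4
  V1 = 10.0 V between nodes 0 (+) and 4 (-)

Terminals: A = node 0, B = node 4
Nodal analysis, taking node 4 as the 0 V reference.
Source V1 fixes V_0 = 10 V.
KCL at each unknown node (sum of currents leaving = 0; resistances in Ω):
  Node 1: (V_1 - 10)/9100 + (V_1 - V_2)/62000 = 0
  Node 2: (V_2 - V_1)/62000 + (V_2 - V_3)/2.7 = 0
  Node 3: (V_3 - V_2)/2.7 + (V_3 - 0)/820 = 0
Collecting terms (coefficients in siemens):
  0.000126·V_1 - 0.00001613·V_2 = 0.001099
  0.3704·V_2 - 0.00001613·V_1 - 0.3704·V_3 = 0
  0.3716·V_3 - 0.3704·V_2 = 0
Solving these 3 simultaneous equations (Gaussian elimination) gives:
  V_1 = 8.735 V, V_2 = 0.1144 V, V_3 = 0.114 V
I_R2 = (V_1 - V_2)/R2 = (8.735 - 0.1144)/62000 = 0.000139 A
|I_R2| = 0.000139 A

Final answer: |I_R2| = 0.000139 A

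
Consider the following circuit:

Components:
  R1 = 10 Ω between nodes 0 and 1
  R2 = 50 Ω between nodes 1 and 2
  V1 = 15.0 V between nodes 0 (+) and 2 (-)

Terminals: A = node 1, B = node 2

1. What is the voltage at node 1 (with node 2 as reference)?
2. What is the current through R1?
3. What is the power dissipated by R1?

Nodal analysis, taking node 2 as the 0 V reference.
Source V1 fixes V_0 = 15 V.
KCL at each unknown node (sum of currents leaving = 0; resistances in Ω):
  Node 1: (V_1 - 15)/10 + (V_1 - 0)/50 = 0
Collecting terms: 0.12 × V_1 = 1.5  =>  V_1 = 12.5 V
Part 1:
  Read off the nodal solution: V_1 = 12.5 V
Part 2:
  I_R1 = (V_0 - V_1)/R1 = (15 - 12.5)/10 = 0.25 A
  Magnitude: I_R1 = 0.25 A
Part 3:
  I_R1 = (V_0 - V_1)/R1 = (15 - 12.5)/10 = 0.25 A
  P_R1 = I_R1² × R1 = (0.25)² × 10 = 0.625 W

Final answers:
1. V_1 = 12.5 V
2. I_R1 = 0.25 A
3. P_R1 = 0.625 W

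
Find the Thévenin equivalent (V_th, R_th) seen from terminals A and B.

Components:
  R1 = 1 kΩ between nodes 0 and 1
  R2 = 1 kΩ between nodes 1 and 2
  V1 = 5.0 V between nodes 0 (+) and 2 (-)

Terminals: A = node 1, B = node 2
Step 1 — V_th is the open-circuit voltage V_A - V_B (nothing connected across the terminals).
Nodal analysis, taking node 2 as the 0 V reference.
Source V1 fixes V_0 = 5 V.
KCL at each unknown node (sum of currents leaving = 0; resistances in Ω):
  Node 1: (V_1 - 5)/1000 + (V_1 - 0)/1000 = 0
Collecting terms: 0.002 × V_1 = 0.005  =>  V_1 = 2.5 V
V_th = V_1 - V_2 = 2.5 - 0 = 2.5 V
Step 2 — R_th: zero the source — replace V1 by a short circuit (node 2 merges into node 0) — and find the resistance seen between A (node 1) and B (node 0).
Reduce the network between node 1 (A) and node 0 (B) by series/parallel combination:
  Rp1 = R1 ‖ R2 (parallel, both between nodes 0 and 1) = 1/(1/1000 + 1/1000) = 500 Ω
R_th = 500 Ω

Final answer: V_th = 2.5 V, R_th = 500 Ω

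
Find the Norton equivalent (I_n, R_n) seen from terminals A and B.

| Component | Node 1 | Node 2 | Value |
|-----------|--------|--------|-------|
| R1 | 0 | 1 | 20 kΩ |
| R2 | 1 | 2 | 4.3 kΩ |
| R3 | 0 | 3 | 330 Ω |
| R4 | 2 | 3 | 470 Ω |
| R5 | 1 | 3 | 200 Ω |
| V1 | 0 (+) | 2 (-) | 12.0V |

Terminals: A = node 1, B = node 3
Find the Thévenin equivalent first; then I_n = V_th/R_th and R_n = R_th.
Step 1 — V_th is the open-circuit voltage V_A - V_B (nothing connected across the terminals).
Nodal analysis, taking node 2 as the 0 V reference.
Source V1 fixes V_0 = 12 V.
KCL at each unknown node (sum of currents leaving = 0; resistances in Ω):
  Node 1: (V_1 - 12)/20000 + (V_1 - 0)/4300 + (V_1 - V_3)/200 = 0
  Node 3: (V_3 - 12)/330 + (V_3 - 0)/470 + (V_3 - V_1)/200 = 0
Collecting terms (coefficients in siemens):
  0.005283·V_1 - 0.005·V_3 = 0.0006
  0.01016·V_3 - 0.005·V_1 = 0.03636
Determinant D = (0.005283)(0.01016) - (-0.005)(-0.005) = 0.00002866
V_1 = [(0.0006)(0.01016) - (-0.005)(0.03636)]/D = 6.557 V
V_3 = [(0.005283)(0.03636) - (0.0006)(-0.005)]/D = 6.807 V
V_th = V_1 - V_3 = 6.557 - 6.807 = -0.2505 V
Step 2 — R_th: zero the source — replace V1 by a short circuit (node 2 merges into node 0) — and find the resistance seen between A (node 1) and B (node 3).
Reduce the network between node 1 (A) and node 3 (B) by series/parallel combination:
  Rp1 = R1 ‖ R2 (parallel, both between nodes 0 and 1) = 1/(1/20000 + 1/4300) = 3539 Ω
  Rp2 = R3 ‖ R4 (parallel, both between nodes 0 and 3) = 1/(1/330 + 1/470) = 193.9 Ω
  Rs1 = Rp1 + Rp2 (series, joined only at node 0) = 3539 + 193.9 = 3733 Ω
  Rp3 = R5 ‖ Rs1 (parallel, both between nodes 1 and 3) = 1/(1/200 + 1/3733) = 189.8 Ω
R_th = 189.8 Ω
I_n = V_th/R_th = -0.2505/189.8 = -0.00132 A, and R_n = R_th = 189.8 Ω

Final answer: I_n = -0.00132 A, R_n = 189.8 Ω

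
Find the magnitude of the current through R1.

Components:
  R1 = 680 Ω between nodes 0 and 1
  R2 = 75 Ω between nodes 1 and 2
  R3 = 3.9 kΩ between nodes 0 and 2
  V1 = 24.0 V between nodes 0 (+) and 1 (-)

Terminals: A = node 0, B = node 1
Nodal analysis, taking node 1 as the 0 V reference.
Source V1 fixes V_0 = 24 V.
KCL at each unknown node (sum of currents leaving = 0; resistances in Ω):
  Node 2: (V_2 - 0)/75 + (V_2 - 24)/3900 = 0
Collecting terms: 0.01359 × V_2 = 0.006154  =>  V_2 = 0.4528 V
I_R1 = (V_0 - V_1)/R1 = (24 - 0)/680 = 0.03529 A
|I_R1| = 0.03529 A

Final answer: |I_R1| = 0.03529 A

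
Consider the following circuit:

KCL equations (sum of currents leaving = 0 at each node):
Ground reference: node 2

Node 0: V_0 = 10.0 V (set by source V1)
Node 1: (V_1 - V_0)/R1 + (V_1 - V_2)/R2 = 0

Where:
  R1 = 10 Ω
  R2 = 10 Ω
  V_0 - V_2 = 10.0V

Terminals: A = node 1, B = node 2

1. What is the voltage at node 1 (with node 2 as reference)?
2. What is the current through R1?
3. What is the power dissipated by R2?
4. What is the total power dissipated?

Nodal analysis, taking node 2 as the 0 V reference.
Source V1 fixes V_0 = 10 V.
KCL at each unknown node (sum of currents leaving = 0; resistances in Ω):
  Node 1: (V_1 - 10)/10 + (V_1 - 0)/10 = 0
Collecting terms: 0.2 × V_1 = 1  =>  V_1 = 5 V
Part 1:
  Read off the nodal solution: V_1 = 5 V
Part 2:
  I_R1 = (V_0 - V_1)/R1 = (10 - 5)/10 = 0.5 A
  Magnitude: I_R1 = 0.5 A
Part 3:
  I_R2 = (V_1 - V_2)/R2 = (5 - 0)/10 = 0.5 A
  P_R2 = I_R2² × R2 = (0.5)² × 10 = 2.5 W
Part 4:
  Power in each resistor, P = (ΔV)²/R:
    P_R1 = (10 - 5)²/10 = 2.5 W
    P_R2 = (5 - 0)²/10 = 2.5 W
  P_total = P_R1 + P_R2 = 5 W

Final answers:
1. V_1 = 5 V
2. I_R1 = 0.5 A
3. P_R2 = 2.5 W
4. P_total = 5 W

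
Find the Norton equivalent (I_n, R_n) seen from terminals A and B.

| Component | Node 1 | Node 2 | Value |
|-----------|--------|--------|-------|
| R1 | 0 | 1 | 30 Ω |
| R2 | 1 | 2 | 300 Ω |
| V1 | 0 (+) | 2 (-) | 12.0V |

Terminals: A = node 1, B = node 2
Find the Thévenin equivalent first; then I_n = V_th/R_th and R_n = R_th.
Step 1 — V_th is the open-circuit voltage V_A - V_B (nothing connected across the terminals).
Nodal analysis, taking node 2 as the 0 V reference.
Source V1 fixes V_0 = 12 V.
KCL at each unknown node (sum of currents leaving = 0; resistances in Ω):
  Node 1: (V_1 - 12)/30 + (V_1 - 0)/300 = 0
Collecting terms: 0.03667 × V_1 = 0.4  =>  V_1 = 10.91 V
V_th = V_1 - V_2 = 10.91 - 0 = 10.91 V
Step 2 — R_th: zero the source — replace V1 by a short circuit (node 2 merges into node 0) — and find the resistance seen between A (node 1) and B (node 0).
Reduce the network between node 1 (A) and node 0 (B) by series/parallel combination:
  Rp1 = R1 ‖ R2 (parallel, both between nodes 0 and 1) = 1/(1/30 + 1/300) = 27.27 Ω
R_th = 27.27 Ω
I_n = V_th/R_th = 10.91/27.27 = 0.4 A, and R_n = R_th = 27.27 Ω

Final answer: I_n = 0.4 A, R_n = 27.27 Ω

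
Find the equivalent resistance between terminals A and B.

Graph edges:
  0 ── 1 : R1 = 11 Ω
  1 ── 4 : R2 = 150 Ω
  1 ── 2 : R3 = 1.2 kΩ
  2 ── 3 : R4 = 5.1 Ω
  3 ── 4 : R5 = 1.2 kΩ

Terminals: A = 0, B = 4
Reduce the network between node 0 (A) and node 4 (B) by series/parallel combination:
  Rs1 = R3 + R4 (series, joined only at node 2) = 1200 + 5.1 = 1205 Ω
  Rs2 = R5 + Rs1 (series, joined only at node 3) = 1200 + 1205 = 2405 Ω
  Rp1 = R2 ‖ Rs2 (parallel, both between nodes 1 and 4) = 1/(1/150 + 1/2405) = 141.2 Ω
  Rs3 = R1 + Rp1 (series, joined only at node 1) = 11 + 141.2 = 152.2 Ω
R_eq = 152.2 Ω

Final answer: 152.2 Ω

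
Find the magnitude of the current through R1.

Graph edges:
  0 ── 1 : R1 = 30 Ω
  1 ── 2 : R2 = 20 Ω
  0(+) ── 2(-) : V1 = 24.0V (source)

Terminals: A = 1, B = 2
Nodal analysis, taking node 2 as the 0 V reference.
Source V1 fixes V_0 = 24 V.
KCL at each unknown node (sum of currents leaving = 0; resistances in Ω):
  Node 1: (V_1 - 24)/30 + (V_1 - 0)/20 = 0
Collecting terms: 0.08333 × V_1 = 0.8  =>  V_1 = 9.6 V
I_R1 = (V_0 - V_1)/R1 = (24 - 9.6)/30 = 0.48 A
|I_R1| = 0.48 A

Final answer: |I_R1| = 0.48 A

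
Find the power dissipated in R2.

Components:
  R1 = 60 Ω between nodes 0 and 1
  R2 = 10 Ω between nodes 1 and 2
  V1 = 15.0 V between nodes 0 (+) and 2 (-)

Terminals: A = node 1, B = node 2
Nodal analysis, taking node 2 as the 0 V reference.
Source V1 fixes V_0 = 15 V.
KCL at each unknown node (sum of currents leaving = 0; resistances in Ω):
  Node 1: (V_1 - 15)/60 + (V_1 - 0)/10 = 0
Collecting terms: 0.1167 × V_1 = 0.25  =>  V_1 = 2.143 V
I_R2 = (V_1 - V_2)/R2 = (2.143 - 0)/10 = 0.2143 A
P_R2 = I_R2² × R2 = (0.2143)² × 10 = 0.4592 W

Final answer: 0.4592 W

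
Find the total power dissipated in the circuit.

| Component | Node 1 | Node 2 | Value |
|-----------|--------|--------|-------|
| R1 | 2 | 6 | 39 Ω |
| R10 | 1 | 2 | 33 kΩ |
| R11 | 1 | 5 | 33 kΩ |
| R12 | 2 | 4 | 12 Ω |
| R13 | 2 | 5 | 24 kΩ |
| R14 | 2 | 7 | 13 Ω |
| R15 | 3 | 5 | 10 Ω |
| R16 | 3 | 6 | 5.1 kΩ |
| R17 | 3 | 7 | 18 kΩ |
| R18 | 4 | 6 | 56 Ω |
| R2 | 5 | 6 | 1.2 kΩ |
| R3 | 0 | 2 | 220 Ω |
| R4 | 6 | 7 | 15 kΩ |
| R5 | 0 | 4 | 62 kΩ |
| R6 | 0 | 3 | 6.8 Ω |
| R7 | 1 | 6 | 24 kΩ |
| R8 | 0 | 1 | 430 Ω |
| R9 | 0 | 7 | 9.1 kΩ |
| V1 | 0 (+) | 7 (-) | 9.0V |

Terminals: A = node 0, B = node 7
Nodal analysis, taking node 7 as the 0 V reference.
Source V1 fixes V_0 = 9 V.
KCL at each unknown node (sum of currents leaving = 0; resistances in Ω):
  Node 1: (V_1 - V_6)/24000 + (V_1 - 9)/430 + (V_1 - V_2)/33000 + (V_1 - V_5)/33000 = 0
  Node 2: (V_2 - V_6)/39 + (V_2 - 9)/220 + (V_2 - V_1)/33000 + (V_2 - V_4)/12 + (V_2 - V_5)/24000 + (V_2 - 0)/13 = 0
  Node 3: (V_3 - 9)/6.8 + (V_3 - V_5)/10 + (V_3 - V_6)/5100 + (V_3 - 0)/18000 = 0
  Node 4: (V_4 - 9)/62000 + (V_4 - V_2)/12 + (V_4 - V_6)/56 = 0
  Node 5: (V_5 - V_6)/1200 + (V_5 - V_1)/33000 + (V_5 - V_2)/24000 + (V_5 - V_3)/10 = 0
  Node 6: (V_6 - V_2)/39 + (V_6 - V_5)/1200 + (V_6 - 0)/15000 + (V_6 - V_1)/24000 + (V_6 - V_3)/5100 + (V_6 - V_4)/56 = 0
Collecting terms (coefficients in siemens):
  0.002428·V_1 - 0.0000303·V_2 - 0.0000303·V_5 - 0.00004167·V_6 = 0.02093
  0.1905·V_2 - 0.0000303·V_1 - 0.08333·V_4 - 0.00004167·V_5 - 0.02564·V_6 = 0.04091
  0.2473·V_3 - 0.1·V_5 - 0.0001961·V_6 = 1.324
  0.1012·V_4 - 0.08333·V_2 - 0.01786·V_6 = 0.0001452
  0.1009·V_5 - 0.0000303·V_1 - 0.00004167·V_2 - 0.1·V_3 - 0.0008333·V_6 = 0
  0.04464·V_6 - 0.00004167·V_1 - 0.02564·V_2 - 0.0001961·V_3 - 0.01786·V_4 - 0.0008333·V_5 = 0
Solving these 6 simultaneous equations (Gaussian elimination) gives:
  V_1 = 8.753 V, V_2 = 0.6162 V, V_3 = 8.938 V, V_4 = 0.6551 V
  V_5 = 8.867 V, V_6 = 0.829 V
Power in each resistor, P = (ΔV)²/R:
  P_R1 = (0.6162 - 0.829)²/39 = 0.001162 W
  P_R2 = (8.867 - 0.829)²/1200 = 0.05385 W
  P_R3 = (9 - 0.6162)²/220 = 0.3195 W
  P_R4 = (0.829 - 0)²/15000 = 0.00004582 W
  P_R5 = (9 - 0.6551)²/62000 = 0.001123 W
  P_R6 = (9 - 8.938)²/6.8 = 0.0005671 W
  P_R7 = (8.753 - 0.829)²/24000 = 0.002617 W
  P_R8 = (9 - 8.753)²/430 = 0.0001413 W
  P_R9 = (9 - 0)²/9100 = 0.008901 W
  P_R10 = (8.753 - 0.6162)²/33000 = 0.002007 W
  P_R11 = (8.753 - 8.867)²/33000 = 0.0000003936 W
  P_R12 = (0.6162 - 0.6551)²/12 = 0.000126 W
  P_R13 = (0.6162 - 8.867)²/24000 = 0.002837 W
  P_R14 = (0.6162 - 0)²/13 = 0.0292 W
  P_R15 = (8.938 - 8.867)²/10 = 0.0004965 W
  P_R16 = (8.938 - 0.829)²/5100 = 0.01289 W
  P_R17 = (8.938 - 0)²/18000 = 0.004438 W
  P_R18 = (0.6551 - 0.829)²/56 = 0.0005403 W
P_total = P_R1 + P_R2 + P_R3 + P_R4 + P_R5 + P_R6 + P_R7 + P_R8 + P_R9 + P_R10 + P_R11 + P_R12 + P_R13 + P_R14 + P_R15 + P_R16 + P_R17 + P_R18 = 0.4404 W

Final answer: 0.4404 W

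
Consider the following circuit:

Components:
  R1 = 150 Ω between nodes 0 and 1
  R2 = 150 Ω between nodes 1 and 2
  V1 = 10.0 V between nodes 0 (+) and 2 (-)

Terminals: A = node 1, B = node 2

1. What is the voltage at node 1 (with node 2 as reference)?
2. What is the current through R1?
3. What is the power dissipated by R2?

Nodal analysis, taking node 2 as the 0 V reference.
Source V1 fixes V_0 = 10 V.
KCL at each unknown node (sum of currents leaving = 0; resistances in Ω):
  Node 1: (V_1 - 10)/150 + (V_1 - 0)/150 = 0
Collecting terms: 0.01333 × V_1 = 0.06667  =>  V_1 = 5 V
Part 1:
  Read off the nodal solution: V_1 = 5 V
Part 2:
  I_R1 = (V_0 - V_1)/R1 = (10 - 5)/150 = 0.03333 A
  Magnitude: I_R1 = 0.03333 A
Part 3:
  I_R2 = (V_1 - V_2)/R2 = (5 - 0)/150 = 0.03333 A
  P_R2 = I_R2² × R2 = (0.03333)² × 150 = 0.1667 W

Final answers:
1. V_1 = 5 V
2. I_R1 = 0.03333 A
3. P_R2 = 0.1667 W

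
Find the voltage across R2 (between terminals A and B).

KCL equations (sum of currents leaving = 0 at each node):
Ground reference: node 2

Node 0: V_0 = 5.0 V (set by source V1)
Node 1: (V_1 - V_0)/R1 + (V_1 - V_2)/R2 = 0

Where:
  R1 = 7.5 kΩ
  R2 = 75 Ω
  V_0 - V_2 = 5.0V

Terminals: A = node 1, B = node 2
R1 and R2 are in series across V1 (node 0 → node 1 → node 2), and the output A–B is taken across R2, so this is a voltage divider.
Series current: I = V1/(R1 + R2) = 5/(7500 + 75) = 5/7575 = 0.0006601 A
V_R2 = I × R2 = V1 × R2/(R1 + R2) = 5 × 75/7575 = 0.0495 V

Final answer: 0.0495 V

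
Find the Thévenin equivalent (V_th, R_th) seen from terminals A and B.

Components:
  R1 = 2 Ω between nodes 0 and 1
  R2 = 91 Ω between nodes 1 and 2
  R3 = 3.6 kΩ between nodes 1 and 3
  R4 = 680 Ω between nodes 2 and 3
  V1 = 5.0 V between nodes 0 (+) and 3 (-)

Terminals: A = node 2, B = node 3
Step 1 — V_th is the open-circuit voltage V_A - V_B (nothing connected across the terminals).
Nodal analysis, taking node 3 as the 0 V reference.
Source V1 fixes V_0 = 5 V.
KCL at each unknown node (sum of currents leaving = 0; resistances in Ω):
  Node 1: (V_1 - 5)/2 + (V_1 - V_2)/91 + (V_1 - 0)/3600 = 0
  Node 2: (V_2 - V_1)/91 + (V_2 - 0)/680 = 0
Collecting terms (coefficients in siemens):
  0.5113·V_1 - 0.01099·V_2 = 2.5
  0.01246·V_2 - 0.01099·V_1 = 0
Determinant D = (0.5113)(0.01246) - (-0.01099)(-0.01099) = 0.006249
V_1 = [(2.5)(0.01246) - (-0.01099)(0)]/D = 4.984 V
V_2 = [(0.5113)(0) - (2.5)(-0.01099)]/D = 4.396 V
V_th = V_2 - V_3 = 4.396 - 0 = 4.396 V
Step 2 — R_th: zero the source — replace V1 by a short circuit (node 3 merges into node 0) — and find the resistance seen between A (node 2) and B (node 0).
Reduce the network between node 2 (A) and node 0 (B) by series/parallel combination:
  Rp1 = R1 ‖ R3 (parallel, both between nodes 0 and 1) = 1/(1/2 + 1/3600) = 1.999 Ω
  Rs1 = R2 + Rp1 (series, joined only at node 1) = 91 + 1.999 = 93 Ω
  Rp2 = R4 ‖ Rs1 (parallel, both between nodes 0 and 2) = 1/(1/680 + 1/93) = 81.81 Ω
R_th = 81.81 Ω

Final answer: V_th = 4.396 V, R_th = 81.81 Ω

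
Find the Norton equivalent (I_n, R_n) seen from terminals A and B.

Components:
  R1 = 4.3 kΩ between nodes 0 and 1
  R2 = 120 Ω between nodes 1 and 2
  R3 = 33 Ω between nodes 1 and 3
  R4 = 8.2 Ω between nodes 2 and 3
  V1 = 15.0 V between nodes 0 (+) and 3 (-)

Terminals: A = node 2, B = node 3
Find the Thévenin equivalent first; then I_n = V_th/R_th and R_n = R_th.
Step 1 — V_th is the open-circuit voltage V_A - V_B (nothing connected across the terminals).
Nodal analysis, taking node 3 as the 0 V reference.
Source V1 fixes V_0 = 15 V.
KCL at each unknown node (sum of currents leaving = 0; resistances in Ω):
  Node 1: (V_1 - 15)/4300 + (V_1 - V_2)/120 + (V_1 - 0)/33 = 0
  Node 2: (V_2 - V_1)/120 + (V_2 - 0)/8.2 = 0
Collecting terms (coefficients in siemens):
  0.03887·V_1 - 0.008333·V_2 = 0.003488
  0.1303·V_2 - 0.008333·V_1 = 0
Determinant D = (0.03887)(0.1303) - (-0.008333)(-0.008333) = 0.004995
V_1 = [(0.003488)(0.1303) - (-0.008333)(0)]/D = 0.09099 V
V_2 = [(0.03887)(0) - (0.003488)(-0.008333)]/D = 0.00582 V
V_th = V_2 - V_3 = 0.00582 - 0 = 0.00582 V
Step 2 — R_th: zero the source — replace V1 by a short circuit (node 3 merges into node 0) — and find the resistance seen between A (node 2) and B (node 0).
Reduce the network between node 2 (A) and node 0 (B) by series/parallel combination:
  Rp1 = R1 ‖ R3 (parallel, both between nodes 0 and 1) = 1/(1/4300 + 1/33) = 32.75 Ω
  Rs1 = R2 + Rp1 (series, joined only at node 1) = 120 + 32.75 = 152.7 Ω
  Rp2 = R4 ‖ Rs1 (parallel, both between nodes 0 and 2) = 1/(1/8.2 + 1/152.7) = 7.782 Ω
R_th = 7.782 Ω
I_n = V_th/R_th = 0.00582/7.782 = 0.0007479 A, and R_n = R_th = 7.782 Ω

Final answer: I_n = 0.0007479 A, R_n = 7.782 Ω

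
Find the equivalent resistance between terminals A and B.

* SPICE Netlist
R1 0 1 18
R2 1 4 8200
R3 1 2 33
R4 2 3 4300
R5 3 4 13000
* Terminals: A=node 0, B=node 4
Reduce the network between node 0 (A) and node 4 (B) by series/parallel combination:
  Rs1 = R3 + R4 (series, joined only at node 2) = 33 + 4300 = 4333 Ω
  Rs2 = R5 + Rs1 (series, joined only at node 3) = 13000 + 4333 = 17330 Ω
  Rp1 = R2 ‖ Rs2 (parallel, both between nodes 1 and 4) = 1/(1/8200 + 1/17330) = 5567 Ω
  Rs3 = R1 + Rp1 (series, joined only at node 1) = 18 + 5567 = 5585 Ω
R_eq = 5.585 kΩ

Final answer: 5.585 kΩ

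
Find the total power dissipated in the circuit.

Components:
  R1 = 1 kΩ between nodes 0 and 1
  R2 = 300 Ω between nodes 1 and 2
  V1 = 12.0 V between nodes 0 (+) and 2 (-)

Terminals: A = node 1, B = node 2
Nodal analysis, taking node 2 as the 0 V reference.
Source V1 fixes V_0 = 12 V.
KCL at each unknown node (sum of currents leaving = 0; resistances in Ω):
  Node 1: (V_1 - 12)/1000 + (V_1 - 0)/300 = 0
Collecting terms: 0.004333 × V_1 = 0.012  =>  V_1 = 2.769 V
Power in each resistor, P = (ΔV)²/R:
  P_R1 = (12 - 2.769)²/1000 = 0.08521 W
  P_R2 = (2.769 - 0)²/300 = 0.02556 W
P_total = P_R1 + P_R2 = 0.1108 W

Final answer: 0.1108 W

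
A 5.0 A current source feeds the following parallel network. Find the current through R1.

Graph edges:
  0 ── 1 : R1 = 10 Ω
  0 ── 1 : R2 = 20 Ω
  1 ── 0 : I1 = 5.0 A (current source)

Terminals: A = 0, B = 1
All resistors sit directly between nodes 0 and 1, so they are in parallel and share one voltage V; the full source current 5 A splits among them.
1/R_par = 1/10 + 1/20 = 0.15 S  =>  R_par = 6.667 Ω
V = I × R_par = 5 × 6.667 = 33.33 V
I_R1 = V/R1 = 33.33/10 = 3.333 A

Final answer: 3.333 A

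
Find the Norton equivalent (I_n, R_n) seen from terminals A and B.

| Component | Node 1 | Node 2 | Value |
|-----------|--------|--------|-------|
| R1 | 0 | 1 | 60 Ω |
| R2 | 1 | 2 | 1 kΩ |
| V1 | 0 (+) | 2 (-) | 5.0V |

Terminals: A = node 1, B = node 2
Find the Thévenin equivalent first; then I_n = V_th/R_th and R_n = R_th.
Step 1 — V_th is the open-circuit voltage V_A - V_B (nothing connected across the terminals).
Nodal analysis, taking node 2 as the 0 V reference.
Source V1 fixes V_0 = 5 V.
KCL at each unknown node (sum of currents leaving = 0; resistances in Ω):
  Node 1: (V_1 - 5)/60 + (V_1 - 0)/1000 = 0
Collecting terms: 0.01767 × V_1 = 0.08333  =>  V_1 = 4.717 V
V_th = V_1 - V_2 = 4.717 - 0 = 4.717 V
Step 2 — R_th: zero the source — replace V1 by a short circuit (node 2 merges into node 0) — and find the resistance seen between A (node 1) and B (node 0).
Reduce the network between node 1 (A) and node 0 (B) by series/parallel combination:
  Rp1 = R1 ‖ R2 (parallel, both between nodes 0 and 1) = 1/(1/60 + 1/1000) = 56.6 Ω
R_th = 56.6 Ω
I_n = V_th/R_th = 4.717/56.6 = 0.08333 A, and R_n = R_th = 56.6 Ω

Final answer: I_n = 0.08333 A, R_n = 56.6 Ω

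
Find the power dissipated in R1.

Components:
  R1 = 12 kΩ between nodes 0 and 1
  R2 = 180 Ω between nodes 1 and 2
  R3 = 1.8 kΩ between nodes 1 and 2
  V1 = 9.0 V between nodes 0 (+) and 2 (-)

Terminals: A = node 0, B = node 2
Nodal analysis, taking node 2 as the 0 V reference.
Source V1 fixes V_0 = 9 V.
KCL at each unknown node (sum of currents leaving = 0; resistances in Ω):
  Node 1: (V_1 - 9)/12000 + (V_1 - 0)/180 + (V_1 - 0)/1800 = 0
Collecting terms: 0.006194 × V_1 = 0.00075  =>  V_1 = 0.1211 V
I_R1 = (V_0 - V_1)/R1 = (9 - 0.1211)/12000 = 0.0007399 A
P_R1 = I_R1² × R1 = (0.0007399)² × 12000 = 0.00657 W

Final answer: 0.00657 W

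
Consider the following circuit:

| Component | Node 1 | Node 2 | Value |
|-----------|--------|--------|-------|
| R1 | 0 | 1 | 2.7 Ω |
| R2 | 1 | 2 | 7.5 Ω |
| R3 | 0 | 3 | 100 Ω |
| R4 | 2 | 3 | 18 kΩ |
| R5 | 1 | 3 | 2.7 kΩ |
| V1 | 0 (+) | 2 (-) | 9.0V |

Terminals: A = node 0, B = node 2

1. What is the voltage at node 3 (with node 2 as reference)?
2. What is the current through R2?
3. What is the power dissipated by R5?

Nodal analysis, taking node 2 as the 0 V reference.
Source V1 fixes V_0 = 9 V.
KCL at each unknown node (sum of currents leaving = 0; resistances in Ω):
  Node 1: (V_1 - 9)/2.7 + (V_1 - 0)/7.5 + (V_1 - V_3)/2700 = 0
  Node 3: (V_3 - 9)/100 + (V_3 - 0)/18000 + (V_3 - V_1)/2700 = 0
Collecting terms (coefficients in siemens):
  0.5041·V_1 - 0.0003704·V_3 = 3.333
  0.01043·V_3 - 0.0003704·V_1 = 0.09
Determinant D = (0.5041)(0.01043) - (-0.0003704)(-0.0003704) = 0.005255
V_1 = [(3.333)(0.01043) - (-0.0003704)(0.09)]/D = 6.619 V
V_3 = [(0.5041)(0.09) - (3.333)(-0.0003704)]/D = 8.867 V
Part 1:
  Read off the nodal solution: V_3 = 8.867 V
Part 2:
  I_R2 = (V_1 - V_2)/R2 = (6.619 - 0)/7.5 = 0.8826 A
  Magnitude: I_R2 = 0.8826 A
Part 3:
  I_R5 = (V_1 - V_3)/R5 = (6.619 - 8.867)/2700 = -0.0008327 A
  P_R5 = I_R5² × R5 = (-0.0008327)² × 2700 = 0.001872 W

Final answers:
1. V_3 = 8.867 V
2. I_R2 = 0.8826 A
3. P_R5 = 0.001872 W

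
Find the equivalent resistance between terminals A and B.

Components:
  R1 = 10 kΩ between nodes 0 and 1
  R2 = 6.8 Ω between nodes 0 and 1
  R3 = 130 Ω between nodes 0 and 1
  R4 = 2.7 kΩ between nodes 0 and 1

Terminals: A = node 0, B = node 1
Reduce the network between node 0 (A) and node 1 (B) by series/parallel combination:
  Rp1 = R1 ‖ R2 ‖ R3 ‖ R4 (parallel, all between nodes 0 and 1) = 1/(1/10000 + 1/6.8 + 1/130 + 1/2700) = 6.442 Ω
R_eq = 6.442 Ω

Final answer: 6.442 Ω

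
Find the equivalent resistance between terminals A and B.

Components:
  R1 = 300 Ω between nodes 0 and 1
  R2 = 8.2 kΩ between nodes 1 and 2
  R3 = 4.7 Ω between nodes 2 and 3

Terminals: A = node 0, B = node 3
Reduce the network between node 0 (A) and node 3 (B) by series/parallel combination:
  Rs1 = R1 + R2 (series, joined only at node 1) = 300 + 8200 = 8500 Ω
  Rs2 = R3 + Rs1 (series, joined only at node 2) = 4.7 + 8500 = 8505 Ω
R_eq = 8.505 kΩ

Final answer: 8.505 kΩ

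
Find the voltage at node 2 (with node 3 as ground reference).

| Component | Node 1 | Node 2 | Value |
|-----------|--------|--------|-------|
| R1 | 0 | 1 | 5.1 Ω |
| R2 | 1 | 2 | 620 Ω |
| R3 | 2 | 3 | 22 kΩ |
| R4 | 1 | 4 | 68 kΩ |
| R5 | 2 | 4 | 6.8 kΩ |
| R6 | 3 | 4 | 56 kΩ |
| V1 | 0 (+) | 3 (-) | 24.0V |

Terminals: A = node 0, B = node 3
Nodal analysis, taking node 3 as the 0 V reference.
Source V1 fixes V_0 = 24 V.
KCL at each unknown node (sum of currents leaving = 0; resistances in Ω):
  Node 1: (V_1 - 24)/5.1 + (V_1 - V_2)/620 + (V_1 - V_4)/68000 = 0
  Node 2: (V_2 - V_1)/620 + (V_2 - 0)/22000 + (V_2 - V_4)/6800 = 0
  Node 4: (V_4 - V_1)/68000 + (V_4 - V_2)/6800 + (V_4 - 0)/56000 = 0
Collecting terms (coefficients in siemens):
  0.1977·V_1 - 0.001613·V_2 - 0.00001471·V_4 = 4.706
  0.001805·V_2 - 0.001613·V_1 - 0.0001471·V_4 = 0
  0.0001796·V_4 - 0.00001471·V_1 - 0.0001471·V_2 = 0
Solving these 3 simultaneous equations (Gaussian elimination) gives:
  V_1 = 23.99 V, V_2 = 23.14 V, V_4 = 20.91 V
The requested potential is V_2 = 23.14 V.

Final answer: V_2 = 23.14 V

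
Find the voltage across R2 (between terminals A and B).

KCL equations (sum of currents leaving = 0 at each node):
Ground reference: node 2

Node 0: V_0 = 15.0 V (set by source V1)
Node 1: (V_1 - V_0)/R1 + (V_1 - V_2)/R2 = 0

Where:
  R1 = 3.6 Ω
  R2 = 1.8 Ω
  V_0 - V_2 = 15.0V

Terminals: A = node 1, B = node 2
R1 and R2 are in series across V1 (node 0 → node 1 → node 2), and the output A–B is taken across R2, so this is a voltage divider.
Series current: I = V1/(R1 + R2) = 15/(3.6 + 1.8) = 15/5.4 = 2.778 A
V_R2 = I × R2 = V1 × R2/(R1 + R2) = 15 × 1.8/5.4 = 5 V

Final answer: 5 V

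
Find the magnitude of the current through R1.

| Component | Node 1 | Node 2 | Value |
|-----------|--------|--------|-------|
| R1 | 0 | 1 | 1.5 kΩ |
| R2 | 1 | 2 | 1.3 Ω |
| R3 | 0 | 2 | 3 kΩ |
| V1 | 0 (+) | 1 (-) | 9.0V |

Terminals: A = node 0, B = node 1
Nodal analysis, taking node 1 as the 0 V reference.
Source V1 fixes V_0 = 9 V.
KCL at each unknown node (sum of currents leaving = 0; resistances in Ω):
  Node 2: (V_2 - 0)/1.3 + (V_2 - 9)/3000 = 0
Collecting terms: 0.7696 × V_2 = 0.003  =>  V_2 = 0.003898 V
I_R1 = (V_0 - V_1)/R1 = (9 - 0)/1500 = 0.006 A
|I_R1| = 0.006 A

Final answer: |I_R1| = 0.006 A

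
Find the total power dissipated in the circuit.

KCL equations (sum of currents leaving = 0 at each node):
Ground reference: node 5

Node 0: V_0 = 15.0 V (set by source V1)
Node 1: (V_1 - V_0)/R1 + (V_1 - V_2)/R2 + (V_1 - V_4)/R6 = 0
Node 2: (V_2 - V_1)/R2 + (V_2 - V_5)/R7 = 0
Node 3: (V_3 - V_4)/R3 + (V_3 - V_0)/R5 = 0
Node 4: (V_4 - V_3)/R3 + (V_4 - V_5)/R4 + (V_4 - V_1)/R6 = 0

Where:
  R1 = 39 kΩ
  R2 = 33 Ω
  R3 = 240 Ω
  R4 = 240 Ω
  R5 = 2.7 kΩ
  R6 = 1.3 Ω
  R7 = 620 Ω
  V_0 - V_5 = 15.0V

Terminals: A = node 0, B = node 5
Nodal analysis, taking node 5 as the 0 V reference.
Source V1 fixes V_0 = 15 V.
KCL at each unknown node (sum of currents leaving = 0; resistances in Ω):
  Node 1: (V_1 - 15)/39000 + (V_1 - V_2)/33 + (V_1 - V_4)/1.3 = 0
  Node 2: (V_2 - V_1)/33 + (V_2 - 0)/620 = 0
  Node 3: (V_3 - V_4)/240 + (V_3 - 15)/2700 = 0
  Node 4: (V_4 - V_3)/240 + (V_4 - 0)/240 + (V_4 - V_1)/1.3 = 0
Collecting terms (coefficients in siemens):
  0.7996·V_1 - 0.0303·V_2 - 0.7692·V_4 = 0.0003846
  0.03192·V_2 - 0.0303·V_1 = 0
  0.004537·V_3 - 0.004167·V_4 = 0.005556
  0.7776·V_4 - 0.7692·V_1 - 0.004167·V_3 = 0
Solving these 4 simultaneous equations (Gaussian elimination) gives:
  V_1 = 0.9038 V, V_2 = 0.8582 V, V_3 = 2.056 V, V_4 = 0.9052 V
Power in each resistor, P = (ΔV)²/R:
  P_R1 = (15 - 0.9038)²/39000 = 0.005095 W
  P_R2 = (0.9038 - 0.8582)²/33 = 0.00006322 W
  P_R3 = (2.056 - 0.9052)²/240 = 0.005516 W
  P_R4 = (0.9052 - 0)²/240 = 0.003414 W
  P_R5 = (15 - 2.056)²/2700 = 0.06206 W
  P_R6 = (0.9038 - 0.9052)²/1.3 = 0.00000136 W
  P_R7 = (0.8582 - 0)²/620 = 0.001188 W
P_total = P_R1 + P_R2 + P_R3 + P_R4 + P_R5 + P_R6 + P_R7 = 0.07733 W

Final answer: 0.07733 W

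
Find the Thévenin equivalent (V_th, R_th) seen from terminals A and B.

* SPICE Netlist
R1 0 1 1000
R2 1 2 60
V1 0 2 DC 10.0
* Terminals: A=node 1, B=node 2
Step 1 — V_th is the open-circuit voltage V_A - V_B (nothing connected across the terminals).
Nodal analysis, taking node 2 as the 0 V reference.
Source V1 fixes V_0 = 10 V.
KCL at each unknown node (sum of currents leaving = 0; resistances in Ω):
  Node 1: (V_1 - 10)/1000 + (V_1 - 0)/60 = 0
Collecting terms: 0.01767 × V_1 = 0.01  =>  V_1 = 0.566 V
V_th = V_1 - V_2 = 0.566 - 0 = 0.566 V
Step 2 — R_th: zero the source — replace V1 by a short circuit (node 2 merges into node 0) — and find the resistance seen between A (node 1) and B (node 0).
Reduce the network between node 1 (A) and node 0 (B) by series/parallel combination:
  Rp1 = R1 ‖ R2 (parallel, both between nodes 0 and 1) = 1/(1/1000 + 1/60) = 56.6 Ω
R_th = 56.6 Ω

Final answer: V_th = 0.566 V, R_th = 56.6 Ω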